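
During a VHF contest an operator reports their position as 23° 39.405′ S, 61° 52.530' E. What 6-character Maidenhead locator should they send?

MG06wi

Offset from 180°W / 90°S: lon 241.8755°, lat 66.3432°.
Field: 241.8755/20 → 12 → M, 66.3432/10 → 6 → G; chars MG.
Square: 1.8755/2 → 0, 6.3432/1 → 6; chars 06.
Subsquare: 1.8755/0.0833333 → 22 → w, 0.3432/0.0416667 → 8 → i; chars wi.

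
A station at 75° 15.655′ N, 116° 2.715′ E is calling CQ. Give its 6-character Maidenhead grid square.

OQ85ag

Shift to the Maidenhead origin (180°W, 90°S): lon 296.0453, lat 165.2609.
Field: 296.0453/20 → 14 → O, 165.2609/10 → 16 → Q; chars OQ.
Square: 16.0453/2 → 8, 5.2609/1 → 5; chars 85.
Subsquare: 0.0453/0.0833333 → 0 → a, 0.2609/0.0416667 → 6 → g; chars ag.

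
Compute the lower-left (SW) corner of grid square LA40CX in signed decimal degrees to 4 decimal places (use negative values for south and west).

Field L=11, A=0: +11·20° lon, +0·10° lat → SW at lon 40°, lat -90°.
Square 4, 0: +4·2° lon, +0·1° lat → SW at lon 48°, lat -90°.
Subsquare c=2, x=23: +2·0.0833333° lon, +23·0.0416667° lat → SW at lon 48.1667°, lat -89.0417°.
latitude -89.0417, longitude 48.1667.

-89.0417, 48.1667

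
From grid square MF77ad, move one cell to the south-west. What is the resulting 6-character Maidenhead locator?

MF67xc

Longitude subsquare a = 0; −1 → -1, wraps to 23 = x, carry into square.
Longitude square 7; −1 → 6.
Latitude subsquare d = 3; −1 → 2 = c.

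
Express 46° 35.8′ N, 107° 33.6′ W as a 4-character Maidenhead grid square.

DN66

Add 180° to longitude and 90° to latitude: 72.44, 136.60.
Field: 72.44/20 → 3 → D, 136.60/10 → 13 → N; chars DN.
Square: 12.44/2 → 6, 6.60/1 → 6; chars 66.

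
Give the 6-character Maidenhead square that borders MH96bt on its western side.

MH96at

Longitude subsquare b = 1; −1 → 0 = a.
The latitude characters are unchanged.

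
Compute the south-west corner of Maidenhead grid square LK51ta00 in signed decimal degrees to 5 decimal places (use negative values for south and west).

11.00000, 51.58333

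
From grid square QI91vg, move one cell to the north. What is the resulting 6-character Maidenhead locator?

Latitude subsquare g = 6; +1 → 7 = h.
The longitude characters are unchanged.

QI91vh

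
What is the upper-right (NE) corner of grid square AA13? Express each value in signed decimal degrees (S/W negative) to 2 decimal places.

-86.00, -176.00

Field A=0, A=0: +0·20° lon, +0·10° lat → SW at lon -180°, lat -90°.
Square 1, 3: +1·2° lon, +3·1° lat → SW at lon -178°, lat -87°.
Cell spans 2° lon × 1° lat. NE corner is SW corner plus one full cell.
latitude -86.00, longitude -176.00.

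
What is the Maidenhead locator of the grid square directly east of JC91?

Longitude square 9; +1 → 10, wraps to 0, carry into field.
Longitude field J = 9; +1 → 10 = K.
The latitude characters are unchanged.

KC01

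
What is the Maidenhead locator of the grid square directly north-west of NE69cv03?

Longitude extended square 0; −1 → -1, wraps to 9, carry into subsquare.
Longitude subsquare c = 2; −1 → 1 = b.
Latitude extended square 3; +1 → 4.

NE69bv94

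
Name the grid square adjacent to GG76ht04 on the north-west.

Longitude extended square 0; −1 → -1, wraps to 9, carry into subsquare.
Longitude subsquare h = 7; −1 → 6 = g.
Latitude extended square 4; +1 → 5.

GG76gt95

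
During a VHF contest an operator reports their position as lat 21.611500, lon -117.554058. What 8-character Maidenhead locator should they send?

Add 180° to longitude and 90° to latitude: 62.44594, 111.61150.
Field: lon ⌊62.44594/20⌋ = 3 → D; lat ⌊111.61150/10⌋ = 11 → L.
Square: lon ⌊2.44594/2⌋ = 1; lat ⌊1.61150/1⌋ = 1.
Subsquare: lon ⌊0.44594/0.0833333⌋ = 5 → f; lat ⌊0.61150/0.0416667⌋ = 14 → o.
Extended square: lon ⌊0.02928/0.00833333⌋ = 3; lat ⌊0.02817/0.00416667⌋ = 6.

DL11fo36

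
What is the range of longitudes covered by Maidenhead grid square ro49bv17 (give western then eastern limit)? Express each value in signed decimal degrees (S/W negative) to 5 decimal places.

Field R=17, O=14: +17·20° lon, +14·10° lat → SW at lon 160°, lat 50°.
Square 4, 9: +4·2° lon, +9·1° lat → SW at lon 168°, lat 59°.
Subsquare b=1, v=21: +1·0.0833333° lon, +21·0.0416667° lat → SW at lon 168.083°, lat 59.875°.
Extended square 1, 7: +1·0.00833333° lon, +7·0.00416667° lat → SW at lon 168.092°, lat 59.9042°.
Cell spans 0.00833333° lon × 0.00416667° lat.
west 168.09167, east 168.10000.

168.09167, 168.10000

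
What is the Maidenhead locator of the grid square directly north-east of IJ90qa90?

Longitude extended square 9; +1 → 10, wraps to 0, carry into subsquare.
Longitude subsquare q = 16; +1 → 17 = r.
Latitude extended square 0; +1 → 1.

IJ90ra01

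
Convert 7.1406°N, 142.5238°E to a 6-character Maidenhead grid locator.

QJ17gd

Shift to the Maidenhead origin (180°W, 90°S): lon 322.5238, lat 97.1406.
Field (20°×10°, letters A–R): 322.5238/20 → 16 → Q, 97.1406/10 → 9 → J; chars QJ.
Square (2°×1°, digits 0–9): 2.5238/2 → 1, 7.1406/1 → 7; chars 17.
Subsquare (5′×2.5′, letters a–x): 0.5238/0.0833333 → 6 → g, 0.1406/0.0416667 → 3 → d; chars gd.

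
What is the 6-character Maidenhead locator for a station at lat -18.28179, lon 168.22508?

RH41cr

Shift to the Maidenhead origin (180°W, 90°S): lon 348.2251, lat 71.7182.
Field: lon ⌊348.2251/20⌋ = 17 → R; lat ⌊71.7182/10⌋ = 7 → H.
Square: lon ⌊8.2251/2⌋ = 4; lat ⌊1.7182/1⌋ = 1.
Subsquare: lon ⌊0.2251/0.0833333⌋ = 2 → c; lat ⌊0.7182/0.0416667⌋ = 17 → r.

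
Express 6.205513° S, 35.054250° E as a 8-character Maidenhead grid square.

KI73mt60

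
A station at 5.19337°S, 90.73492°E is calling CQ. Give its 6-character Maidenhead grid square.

NI54it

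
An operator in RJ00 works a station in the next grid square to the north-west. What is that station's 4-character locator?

QJ91

Longitude square 0; −1 → -1, wraps to 9, carry into field.
Longitude field R = 17; −1 → 16 = Q.
Latitude square 0; +1 → 1.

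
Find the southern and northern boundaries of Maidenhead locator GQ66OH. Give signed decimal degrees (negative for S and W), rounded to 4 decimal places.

Field G=6, Q=16: +6·20° lon, +16·10° lat → SW at lon -60°, lat 70°.
Square 6, 6: +6·2° lon, +6·1° lat → SW at lon -48°, lat 76°.
Subsquare o=14, h=7: +14·0.0833333° lon, +7·0.0416667° lat → SW at lon -46.8333°, lat 76.2917°.
Cell spans 0.0833333° lon × 0.0416667° lat.
south 76.2917, north 76.3333.

76.2917, 76.3333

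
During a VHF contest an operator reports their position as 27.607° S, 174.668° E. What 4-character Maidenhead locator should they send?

Shift to the Maidenhead origin (180°W, 90°S): lon 354.67, lat 62.39.
Field: 354.67/20 → 17 → R, 62.39/10 → 6 → G; chars RG.
Square: 14.67/2 → 7, 2.39/1 → 2; chars 72.

RG72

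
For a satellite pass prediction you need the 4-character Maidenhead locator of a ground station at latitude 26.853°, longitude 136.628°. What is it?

Add 180° to longitude and 90° to latitude: 316.63, 116.85.
Field: lon ⌊316.63/20⌋ = 15 → P; lat ⌊116.85/10⌋ = 11 → L.
Square: lon ⌊16.63/2⌋ = 8; lat ⌊6.85/1⌋ = 6.

PL86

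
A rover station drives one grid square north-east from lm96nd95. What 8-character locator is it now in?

LM96od06

Longitude extended square 9; +1 → 10, wraps to 0, carry into subsquare.
Longitude subsquare n = 13; +1 → 14 = o.
Latitude extended square 5; +1 → 6.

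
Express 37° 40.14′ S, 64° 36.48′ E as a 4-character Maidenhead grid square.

MF22

Offset from 180°W / 90°S: lon 244.61°, lat 52.33°.
Field: 244.61/20 → 12 → M, 52.33/10 → 5 → F; chars MF.
Square: 4.61/2 → 2, 2.33/1 → 2; chars 22.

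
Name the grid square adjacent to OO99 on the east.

PO09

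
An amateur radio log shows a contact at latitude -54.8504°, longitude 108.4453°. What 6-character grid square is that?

Shift to the Maidenhead origin (180°W, 90°S): lon 288.4453, lat 35.1496.
Field: 288.4453/20 → 14 → O, 35.1496/10 → 3 → D; chars OD.
Square: 8.4453/2 → 4, 5.1496/1 → 5; chars 45.
Subsquare: 0.4453/0.0833333 → 5 → f, 0.1496/0.0416667 → 3 → d; chars fd.

OD45fd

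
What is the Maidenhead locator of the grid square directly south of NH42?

Latitude square 2; −1 → 1.
The longitude characters are unchanged.

NH41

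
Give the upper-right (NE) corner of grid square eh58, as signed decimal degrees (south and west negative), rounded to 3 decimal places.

Field E=4, H=7: +4·20° lon, +7·10° lat → SW at lon -100°, lat -20°.
Square 5, 8: +5·2° lon, +8·1° lat → SW at lon -90°, lat -12°.
Cell spans 2° lon × 1° lat. NE corner is SW corner plus one full cell.
latitude -11.000, longitude -88.000.

-11.000, -88.000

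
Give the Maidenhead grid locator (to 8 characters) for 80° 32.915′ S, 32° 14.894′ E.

KA69ck98

Add 180° to longitude and 90° to latitude: 212.24823, 9.45142.
Field: 212.24823/20 → 10 → K, 9.45142/10 → 0 → A; chars KA.
Square: 12.24823/2 → 6, 9.45142/1 → 9; chars 69.
Subsquare: 0.24823/0.0833333 → 2 → c, 0.45142/0.0416667 → 10 → k; chars ck.
Extended square: 0.08157/0.00833333 → 9, 0.03475/0.00416667 → 8; chars 98.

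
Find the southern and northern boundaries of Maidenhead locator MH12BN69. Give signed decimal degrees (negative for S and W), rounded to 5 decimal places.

-17.42083, -17.41667

Field M=12, H=7: +12·20° lon, +7·10° lat → SW at lon 60°, lat -20°.
Square 1, 2: +1·2° lon, +2·1° lat → SW at lon 62°, lat -18°.
Subsquare b=1, n=13: +1·0.0833333° lon, +13·0.0416667° lat → SW at lon 62.0833°, lat -17.4583°.
Extended square 6, 9: +6·0.00833333° lon, +9·0.00416667° lat → SW at lon 62.1333°, lat -17.4208°.
Cell spans 0.00833333° lon × 0.00416667° lat.
south -17.42083, north -17.41667.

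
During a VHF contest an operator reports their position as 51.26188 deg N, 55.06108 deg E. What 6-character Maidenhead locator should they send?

LO71mg

Offset from 180°W / 90°S: lon 235.0611°, lat 141.2619°.
Field: lon ⌊235.0611/20⌋ = 11 → L; lat ⌊141.2619/10⌋ = 14 → O.
Square: lon ⌊15.0611/2⌋ = 7; lat ⌊1.2619/1⌋ = 1.
Subsquare: lon ⌊1.0611/0.0833333⌋ = 12 → m; lat ⌊0.2619/0.0416667⌋ = 6 → g.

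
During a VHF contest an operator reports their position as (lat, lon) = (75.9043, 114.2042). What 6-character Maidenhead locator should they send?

Add 180° to longitude and 90° to latitude: 294.2042, 165.9043.
Field (20°×10°, letters A–R): lon ⌊294.2042/20⌋ = 14 → O; lat ⌊165.9043/10⌋ = 16 → Q.
Square (2°×1°, digits 0–9): lon ⌊14.2042/2⌋ = 7; lat ⌊5.9043/1⌋ = 5.
Subsquare (5′×2.5′, letters a–x): lon ⌊0.2042/0.0833333⌋ = 2 → c; lat ⌊0.9043/0.0416667⌋ = 21 → v.

OQ75cv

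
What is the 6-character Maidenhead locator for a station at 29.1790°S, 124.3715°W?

Offset from 180°W / 90°S: lon 55.6285°, lat 60.8210°.
Field: 55.6285/20 → 2 → C, 60.8210/10 → 6 → G; chars CG.
Square: 15.6285/2 → 7, 0.8210/1 → 0; chars 70.
Subsquare: 1.6285/0.0833333 → 19 → t, 0.8210/0.0416667 → 19 → t; chars tt.

CG70tt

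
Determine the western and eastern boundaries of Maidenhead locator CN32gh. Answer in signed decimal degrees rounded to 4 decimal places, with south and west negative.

Field C=2, N=13: +2·20° lon, +13·10° lat → SW at lon -140°, lat 40°.
Square 3, 2: +3·2° lon, +2·1° lat → SW at lon -134°, lat 42°.
Subsquare g=6, h=7: +6·0.0833333° lon, +7·0.0416667° lat → SW at lon -133.5°, lat 42.2917°.
Cell spans 0.0833333° lon × 0.0416667° lat.
west -133.5000, east -133.4167.

-133.5000, -133.4167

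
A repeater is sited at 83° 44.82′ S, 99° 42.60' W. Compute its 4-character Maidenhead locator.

EA06

Shift to the Maidenhead origin (180°W, 90°S): lon 80.29, lat 6.25.
Field (20°×10°, letters A–R): lon ⌊80.29/20⌋ = 4 → E; lat ⌊6.25/10⌋ = 0 → A.
Square (2°×1°, digits 0–9): lon ⌊0.29/2⌋ = 0; lat ⌊6.25/1⌋ = 6.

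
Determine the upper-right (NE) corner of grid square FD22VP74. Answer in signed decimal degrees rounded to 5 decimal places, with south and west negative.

-57.35417, -74.18333

Field F=5, D=3: +5·20° lon, +3·10° lat → SW at lon -80°, lat -60°.
Square 2, 2: +2·2° lon, +2·1° lat → SW at lon -76°, lat -58°.
Subsquare v=21, p=15: +21·0.0833333° lon, +15·0.0416667° lat → SW at lon -74.25°, lat -57.375°.
Extended square 7, 4: +7·0.00833333° lon, +4·0.00416667° lat → SW at lon -74.1917°, lat -57.3583°.
Cell spans 0.00833333° lon × 0.00416667° lat. NE corner is SW corner plus one full cell.
latitude -57.35417, longitude -74.18333.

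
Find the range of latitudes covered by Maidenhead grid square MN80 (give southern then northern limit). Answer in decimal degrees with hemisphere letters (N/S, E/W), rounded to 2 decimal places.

40.00° N, 41.00° N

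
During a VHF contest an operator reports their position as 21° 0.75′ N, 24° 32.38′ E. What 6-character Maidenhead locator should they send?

Offset from 180°W / 90°S: lon 204.5397°, lat 111.0125°.
Field: 204.5397/20 → 10 → K, 111.0125/10 → 11 → L; chars KL.
Square: 4.5397/2 → 2, 1.0125/1 → 1; chars 21.
Subsquare: 0.5397/0.0833333 → 6 → g, 0.0125/0.0416667 → 0 → a; chars ga.

KL21ga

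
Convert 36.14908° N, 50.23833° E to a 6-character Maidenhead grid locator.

LM56cd

Offset from 180°W / 90°S: lon 230.2383°, lat 126.1491°.
Field: lon ⌊230.2383/20⌋ = 11 → L; lat ⌊126.1491/10⌋ = 12 → M.
Square: lon ⌊10.2383/2⌋ = 5; lat ⌊6.1491/1⌋ = 6.
Subsquare: lon ⌊0.2383/0.0833333⌋ = 2 → c; lat ⌊0.1491/0.0416667⌋ = 3 → d.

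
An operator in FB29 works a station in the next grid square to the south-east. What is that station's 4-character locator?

Longitude square 2; +1 → 3.
Latitude square 9; −1 → 8.

FB38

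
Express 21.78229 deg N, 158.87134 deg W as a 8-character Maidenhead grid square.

Add 180° to longitude and 90° to latitude: 21.12866, 111.78229.
Field (20°×10°, letters A–R): lon ⌊21.12866/20⌋ = 1 → B; lat ⌊111.78229/10⌋ = 11 → L.
Square (2°×1°, digits 0–9): lon ⌊1.12866/2⌋ = 0; lat ⌊1.78229/1⌋ = 1.
Subsquare (5′×2.5′, letters a–x): lon ⌊1.12866/0.0833333⌋ = 13 → n; lat ⌊0.78229/0.0416667⌋ = 18 → s.
Extended square (30″×15″, digits 0–9): lon ⌊0.04533/0.00833333⌋ = 5; lat ⌊0.03229/0.00416667⌋ = 7.

BL01ns57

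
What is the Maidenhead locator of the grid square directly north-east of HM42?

Longitude square 4; +1 → 5.
Latitude square 2; +1 → 3.

HM53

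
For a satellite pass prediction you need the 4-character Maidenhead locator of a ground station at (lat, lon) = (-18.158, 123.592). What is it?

PH11

Shift to the Maidenhead origin (180°W, 90°S): lon 303.59, lat 71.84.
Field: lon ⌊303.59/20⌋ = 15 → P; lat ⌊71.84/10⌋ = 7 → H.
Square: lon ⌊3.59/2⌋ = 1; lat ⌊1.84/1⌋ = 1.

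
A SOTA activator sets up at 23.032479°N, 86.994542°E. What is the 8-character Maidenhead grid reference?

NL33la97

Offset from 180°W / 90°S: lon 266.99454°, lat 113.03248°.
Field: 266.99454/20 → 13 → N, 113.03248/10 → 11 → L; chars NL.
Square: 6.99454/2 → 3, 3.03248/1 → 3; chars 33.
Subsquare: 0.99454/0.0833333 → 11 → l, 0.03248/0.0416667 → 0 → a; chars la.
Extended square: 0.07788/0.00833333 → 9, 0.03248/0.00416667 → 7; chars 97.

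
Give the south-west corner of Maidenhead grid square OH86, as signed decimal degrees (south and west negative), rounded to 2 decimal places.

Field O=14, H=7: +14·20° lon, +7·10° lat → SW at lon 100°, lat -20°.
Square 8, 6: +8·2° lon, +6·1° lat → SW at lon 116°, lat -14°.
latitude -14.00, longitude 116.00.

-14.00, 116.00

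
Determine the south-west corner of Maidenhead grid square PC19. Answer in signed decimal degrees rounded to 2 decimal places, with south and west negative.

-61.00, 122.00

Field P=15, C=2: +15·20° lon, +2·10° lat → SW at lon 120°, lat -70°.
Square 1, 9: +1·2° lon, +9·1° lat → SW at lon 122°, lat -61°.
latitude -61.00, longitude 122.00.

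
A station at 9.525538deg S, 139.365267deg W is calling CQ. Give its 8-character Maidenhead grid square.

CI00hl63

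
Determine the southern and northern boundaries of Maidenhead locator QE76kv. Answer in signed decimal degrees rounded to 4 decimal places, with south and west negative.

Field Q=16, E=4: +16·20° lon, +4·10° lat → SW at lon 140°, lat -50°.
Square 7, 6: +7·2° lon, +6·1° lat → SW at lon 154°, lat -44°.
Subsquare k=10, v=21: +10·0.0833333° lon, +21·0.0416667° lat → SW at lon 154.833°, lat -43.125°.
Cell spans 0.0833333° lon × 0.0416667° lat.
south -43.1250, north -43.0833.

-43.1250, -43.0833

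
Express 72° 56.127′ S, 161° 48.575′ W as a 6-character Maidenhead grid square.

AB97cb

Shift to the Maidenhead origin (180°W, 90°S): lon 18.1904, lat 17.0645.
Field (20°×10°, letters A–R): lon ⌊18.1904/20⌋ = 0 → A; lat ⌊17.0645/10⌋ = 1 → B.
Square (2°×1°, digits 0–9): lon ⌊18.1904/2⌋ = 9; lat ⌊7.0645/1⌋ = 7.
Subsquare (5′×2.5′, letters a–x): lon ⌊0.1904/0.0833333⌋ = 2 → c; lat ⌊0.0645/0.0416667⌋ = 1 → b.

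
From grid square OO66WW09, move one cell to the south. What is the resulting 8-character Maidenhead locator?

OO66ww08

Latitude extended square 9; −1 → 8.
The longitude characters are unchanged.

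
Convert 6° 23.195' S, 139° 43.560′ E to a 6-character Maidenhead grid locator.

PI93uo

Shift to the Maidenhead origin (180°W, 90°S): lon 319.7260, lat 83.6134.
Field: 319.7260/20 → 15 → P, 83.6134/10 → 8 → I; chars PI.
Square: 19.7260/2 → 9, 3.6134/1 → 3; chars 93.
Subsquare: 1.7260/0.0833333 → 20 → u, 0.6134/0.0416667 → 14 → o; chars uo.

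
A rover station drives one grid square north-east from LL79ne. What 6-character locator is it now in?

LL79of

Longitude subsquare n = 13; +1 → 14 = o.
Latitude subsquare e = 4; +1 → 5 = f.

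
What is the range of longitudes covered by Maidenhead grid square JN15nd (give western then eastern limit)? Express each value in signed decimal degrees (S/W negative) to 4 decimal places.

3.0833, 3.1667

Field J=9, N=13: +9·20° lon, +13·10° lat → SW at lon 0°, lat 40°.
Square 1, 5: +1·2° lon, +5·1° lat → SW at lon 2°, lat 45°.
Subsquare n=13, d=3: +13·0.0833333° lon, +3·0.0416667° lat → SW at lon 3.08333°, lat 45.125°.
Cell spans 0.0833333° lon × 0.0416667° lat.
west 3.0833, east 3.1667.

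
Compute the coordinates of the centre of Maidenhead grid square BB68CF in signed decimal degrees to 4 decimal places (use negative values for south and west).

Field B=1, B=1: +1·20° lon, +1·10° lat → SW at lon -160°, lat -80°.
Square 6, 8: +6·2° lon, +8·1° lat → SW at lon -148°, lat -72°.
Subsquare c=2, f=5: +2·0.0833333° lon, +5·0.0416667° lat → SW at lon -147.833°, lat -71.7917°.
Cell spans 0.0833333° lon × 0.0416667° lat. Centre is SW corner plus half of each.
latitude -71.7708, longitude -147.7917.

-71.7708, -147.7917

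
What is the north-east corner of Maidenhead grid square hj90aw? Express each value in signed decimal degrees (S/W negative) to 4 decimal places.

0.9583, -21.9167

Field H=7, J=9: +7·20° lon, +9·10° lat → SW at lon -40°, lat 0°.
Square 9, 0: +9·2° lon, +0·1° lat → SW at lon -22°, lat 0°.
Subsquare a=0, w=22: +0·0.0833333° lon, +22·0.0416667° lat → SW at lon -22°, lat 0.916667°.
Cell spans 0.0833333° lon × 0.0416667° lat. NE corner is SW corner plus one full cell.
latitude 0.9583, longitude -21.9167.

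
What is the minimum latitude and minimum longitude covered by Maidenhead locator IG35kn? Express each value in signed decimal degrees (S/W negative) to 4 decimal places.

Field I=8, G=6: +8·20° lon, +6·10° lat → SW at lon -20°, lat -30°.
Square 3, 5: +3·2° lon, +5·1° lat → SW at lon -14°, lat -25°.
Subsquare k=10, n=13: +10·0.0833333° lon, +13·0.0416667° lat → SW at lon -13.1667°, lat -24.4583°.
latitude -24.4583, longitude -13.1667.

-24.4583, -13.1667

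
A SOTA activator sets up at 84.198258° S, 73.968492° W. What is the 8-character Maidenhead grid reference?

FA35at32

Shift to the Maidenhead origin (180°W, 90°S): lon 106.03151, lat 5.80174.
Field (20°×10°, letters A–R): lon ⌊106.03151/20⌋ = 5 → F; lat ⌊5.80174/10⌋ = 0 → A.
Square (2°×1°, digits 0–9): lon ⌊6.03151/2⌋ = 3; lat ⌊5.80174/1⌋ = 5.
Subsquare (5′×2.5′, letters a–x): lon ⌊0.03151/0.0833333⌋ = 0 → a; lat ⌊0.80174/0.0416667⌋ = 19 → t.
Extended square (30″×15″, digits 0–9): lon ⌊0.03151/0.00833333⌋ = 3; lat ⌊0.01008/0.00416667⌋ = 2.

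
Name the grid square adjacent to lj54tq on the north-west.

Longitude subsquare t = 19; −1 → 18 = s.
Latitude subsquare q = 16; +1 → 17 = r.

LJ54sr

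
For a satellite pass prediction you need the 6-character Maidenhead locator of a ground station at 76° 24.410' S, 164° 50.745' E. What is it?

RB23ko

Offset from 180°W / 90°S: lon 344.8458°, lat 13.5932°.
Field: lon ⌊344.8458/20⌋ = 17 → R; lat ⌊13.5932/10⌋ = 1 → B.
Square: lon ⌊4.8458/2⌋ = 2; lat ⌊3.5932/1⌋ = 3.
Subsquare: lon ⌊0.8458/0.0833333⌋ = 10 → k; lat ⌊0.5932/0.0416667⌋ = 14 → o.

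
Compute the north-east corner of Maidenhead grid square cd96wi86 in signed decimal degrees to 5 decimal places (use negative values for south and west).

-53.63750, -120.09167

Field C=2, D=3: +2·20° lon, +3·10° lat → SW at lon -140°, lat -60°.
Square 9, 6: +9·2° lon, +6·1° lat → SW at lon -122°, lat -54°.
Subsquare w=22, i=8: +22·0.0833333° lon, +8·0.0416667° lat → SW at lon -120.167°, lat -53.6667°.
Extended square 8, 6: +8·0.00833333° lon, +6·0.00416667° lat → SW at lon -120.1°, lat -53.6417°.
Cell spans 0.00833333° lon × 0.00416667° lat. NE corner is SW corner plus one full cell.
latitude -53.63750, longitude -120.09167.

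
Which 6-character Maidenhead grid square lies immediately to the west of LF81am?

Longitude subsquare a = 0; −1 → -1, wraps to 23 = x, carry into square.
Longitude square 8; −1 → 7.
The latitude characters are unchanged.

LF71xm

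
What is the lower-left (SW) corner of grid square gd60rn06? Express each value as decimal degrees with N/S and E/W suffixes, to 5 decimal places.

59.43333° S, 46.58333° W

Field G=6, D=3: +6·20° lon, +3·10° lat → SW at lon -60°, lat -60°.
Square 6, 0: +6·2° lon, +0·1° lat → SW at lon -48°, lat -60°.
Subsquare r=17, n=13: +17·0.0833333° lon, +13·0.0416667° lat → SW at lon -46.5833°, lat -59.4583°.
Extended square 0, 6: +0·0.00833333° lon, +6·0.00416667° lat → SW at lon -46.5833°, lat -59.4333°.
latitude 59.43333° S, longitude 46.58333° W.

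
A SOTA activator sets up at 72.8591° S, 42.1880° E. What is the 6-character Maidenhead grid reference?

LB17cd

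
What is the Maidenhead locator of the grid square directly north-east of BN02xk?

BN12al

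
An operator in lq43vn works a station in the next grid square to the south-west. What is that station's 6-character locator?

LQ43um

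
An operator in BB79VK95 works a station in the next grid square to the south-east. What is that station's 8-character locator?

Longitude extended square 9; +1 → 10, wraps to 0, carry into subsquare.
Longitude subsquare v = 21; +1 → 22 = w.
Latitude extended square 5; −1 → 4.

BB79wk04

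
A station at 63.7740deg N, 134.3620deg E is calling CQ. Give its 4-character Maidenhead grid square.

Add 180° to longitude and 90° to latitude: 314.36, 153.77.
Field: lon ⌊314.36/20⌋ = 15 → P; lat ⌊153.77/10⌋ = 15 → P.
Square: lon ⌊14.36/2⌋ = 7; lat ⌊3.77/1⌋ = 3.

PP73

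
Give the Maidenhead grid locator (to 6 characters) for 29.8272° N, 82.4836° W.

EL89st

Offset from 180°W / 90°S: lon 97.5164°, lat 119.8272°.
Field (20°×10°, letters A–R): 97.5164/20 → 4 → E, 119.8272/10 → 11 → L; chars EL.
Square (2°×1°, digits 0–9): 17.5164/2 → 8, 9.8272/1 → 9; chars 89.
Subsquare (5′×2.5′, letters a–x): 1.5164/0.0833333 → 18 → s, 0.8272/0.0416667 → 19 → t; chars st.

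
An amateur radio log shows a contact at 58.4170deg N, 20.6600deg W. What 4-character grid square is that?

HO98

Shift to the Maidenhead origin (180°W, 90°S): lon 159.34, lat 148.42.
Field: lon ⌊159.34/20⌋ = 7 → H; lat ⌊148.42/10⌋ = 14 → O.
Square: lon ⌊19.34/2⌋ = 9; lat ⌊8.42/1⌋ = 8.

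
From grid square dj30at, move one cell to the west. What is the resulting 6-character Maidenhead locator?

DJ20xt

Longitude subsquare a = 0; −1 → -1, wraps to 23 = x, carry into square.
Longitude square 3; −1 → 2.
The latitude characters are unchanged.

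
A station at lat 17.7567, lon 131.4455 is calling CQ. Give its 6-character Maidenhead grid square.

PK57rs

Shift to the Maidenhead origin (180°W, 90°S): lon 311.4455, lat 107.7567.
Field: lon ⌊311.4455/20⌋ = 15 → P; lat ⌊107.7567/10⌋ = 10 → K.
Square: lon ⌊11.4455/2⌋ = 5; lat ⌊7.7567/1⌋ = 7.
Subsquare: lon ⌊1.4455/0.0833333⌋ = 17 → r; lat ⌊0.7567/0.0416667⌋ = 18 → s.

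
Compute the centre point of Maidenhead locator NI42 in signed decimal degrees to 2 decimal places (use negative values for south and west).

Field N=13, I=8: +13·20° lon, +8·10° lat → SW at lon 80°, lat -10°.
Square 4, 2: +4·2° lon, +2·1° lat → SW at lon 88°, lat -8°.
Cell spans 2° lon × 1° lat. Centre is SW corner plus half of each.
latitude -7.50, longitude 89.00.

-7.50, 89.00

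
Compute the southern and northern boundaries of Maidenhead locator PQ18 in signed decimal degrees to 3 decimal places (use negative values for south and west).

Field P=15, Q=16: +15·20° lon, +16·10° lat → SW at lon 120°, lat 70°.
Square 1, 8: +1·2° lon, +8·1° lat → SW at lon 122°, lat 78°.
Cell spans 2° lon × 1° lat.
south 78.000, north 79.000.

78.000, 79.000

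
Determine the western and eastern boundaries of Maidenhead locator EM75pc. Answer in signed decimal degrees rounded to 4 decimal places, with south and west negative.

-84.7500, -84.6667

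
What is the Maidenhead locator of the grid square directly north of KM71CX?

Latitude subsquare x = 23; +1 → 24, wraps to 0 = a, carry into square.
Latitude square 1; +1 → 2.
The longitude characters are unchanged.

KM72ca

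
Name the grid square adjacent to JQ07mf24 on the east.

JQ07mf34

Longitude extended square 2; +1 → 3.
The latitude characters are unchanged.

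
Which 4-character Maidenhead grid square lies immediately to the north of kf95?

KF96

Latitude square 5; +1 → 6.
The longitude characters are unchanged.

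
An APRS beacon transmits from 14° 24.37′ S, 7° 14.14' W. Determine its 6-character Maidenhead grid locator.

IH65jo

Add 180° to longitude and 90° to latitude: 172.7643, 75.5938.
Field: 172.7643/20 → 8 → I, 75.5938/10 → 7 → H; chars IH.
Square: 12.7643/2 → 6, 5.5938/1 → 5; chars 65.
Subsquare: 0.7643/0.0833333 → 9 → j, 0.5938/0.0416667 → 14 → o; chars jo.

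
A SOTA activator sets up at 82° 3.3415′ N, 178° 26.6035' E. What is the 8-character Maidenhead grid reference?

RR92fb33

Add 180° to longitude and 90° to latitude: 358.44339, 172.05569.
Field: lon ⌊358.44339/20⌋ = 17 → R; lat ⌊172.05569/10⌋ = 17 → R.
Square: lon ⌊18.44339/2⌋ = 9; lat ⌊2.05569/1⌋ = 2.
Subsquare: lon ⌊0.44339/0.0833333⌋ = 5 → f; lat ⌊0.05569/0.0416667⌋ = 1 → b.
Extended square: lon ⌊0.02673/0.00833333⌋ = 3; lat ⌊0.01402/0.00416667⌋ = 3.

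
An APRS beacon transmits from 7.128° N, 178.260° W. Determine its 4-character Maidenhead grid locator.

Offset from 180°W / 90°S: lon 1.74°, lat 97.13°.
Field: 1.74/20 → 0 → A, 97.13/10 → 9 → J; chars AJ.
Square: 1.74/2 → 0, 7.13/1 → 7; chars 07.

AJ07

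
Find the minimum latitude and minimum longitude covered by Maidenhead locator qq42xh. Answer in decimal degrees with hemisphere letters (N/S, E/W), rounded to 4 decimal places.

Field Q=16, Q=16: +16·20° lon, +16·10° lat → SW at lon 140°, lat 70°.
Square 4, 2: +4·2° lon, +2·1° lat → SW at lon 148°, lat 72°.
Subsquare x=23, h=7: +23·0.0833333° lon, +7·0.0416667° lat → SW at lon 149.917°, lat 72.2917°.
latitude 72.2917° N, longitude 149.9167° E.

72.2917° N, 149.9167° E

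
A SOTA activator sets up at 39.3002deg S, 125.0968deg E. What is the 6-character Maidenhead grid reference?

PF20nq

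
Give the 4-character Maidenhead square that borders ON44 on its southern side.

Latitude square 4; −1 → 3.
The longitude characters are unchanged.

ON43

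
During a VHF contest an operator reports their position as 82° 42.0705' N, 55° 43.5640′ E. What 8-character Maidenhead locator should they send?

LR72uq78

Shift to the Maidenhead origin (180°W, 90°S): lon 235.72607, lat 172.70118.
Field: lon ⌊235.72607/20⌋ = 11 → L; lat ⌊172.70118/10⌋ = 17 → R.
Square: lon ⌊15.72607/2⌋ = 7; lat ⌊2.70118/1⌋ = 2.
Subsquare: lon ⌊1.72607/0.0833333⌋ = 20 → u; lat ⌊0.70118/0.0416667⌋ = 16 → q.
Extended square: lon ⌊0.05940/0.00833333⌋ = 7; lat ⌊0.03451/0.00416667⌋ = 8.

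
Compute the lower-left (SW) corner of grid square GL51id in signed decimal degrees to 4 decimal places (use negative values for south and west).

Field G=6, L=11: +6·20° lon, +11·10° lat → SW at lon -60°, lat 20°.
Square 5, 1: +5·2° lon, +1·1° lat → SW at lon -50°, lat 21°.
Subsquare i=8, d=3: +8·0.0833333° lon, +3·0.0416667° lat → SW at lon -49.3333°, lat 21.125°.
latitude 21.1250, longitude -49.3333.

21.1250, -49.3333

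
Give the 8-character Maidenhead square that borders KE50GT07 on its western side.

Longitude extended square 0; −1 → -1, wraps to 9, carry into subsquare.
Longitude subsquare g = 6; −1 → 5 = f.
The latitude characters are unchanged.

KE50ft97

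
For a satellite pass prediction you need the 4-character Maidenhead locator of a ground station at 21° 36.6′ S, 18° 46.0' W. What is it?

IG08

Offset from 180°W / 90°S: lon 161.23°, lat 68.39°.
Field: lon ⌊161.23/20⌋ = 8 → I; lat ⌊68.39/10⌋ = 6 → G.
Square: lon ⌊1.23/2⌋ = 0; lat ⌊8.39/1⌋ = 8.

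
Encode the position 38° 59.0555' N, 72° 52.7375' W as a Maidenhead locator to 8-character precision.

FM38nx46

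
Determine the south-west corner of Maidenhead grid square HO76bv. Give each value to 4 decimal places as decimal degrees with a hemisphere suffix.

Field H=7, O=14: +7·20° lon, +14·10° lat → SW at lon -40°, lat 50°.
Square 7, 6: +7·2° lon, +6·1° lat → SW at lon -26°, lat 56°.
Subsquare b=1, v=21: +1·0.0833333° lon, +21·0.0416667° lat → SW at lon -25.9167°, lat 56.875°.
latitude 56.8750° N, longitude 25.9167° W.

56.8750° N, 25.9167° W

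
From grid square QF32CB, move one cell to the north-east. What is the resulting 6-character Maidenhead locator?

Longitude subsquare c = 2; +1 → 3 = d.
Latitude subsquare b = 1; +1 → 2 = c.

QF32dc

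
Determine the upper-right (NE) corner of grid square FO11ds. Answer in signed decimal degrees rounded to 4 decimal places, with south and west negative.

51.7917, -77.6667

Field F=5, O=14: +5·20° lon, +14·10° lat → SW at lon -80°, lat 50°.
Square 1, 1: +1·2° lon, +1·1° lat → SW at lon -78°, lat 51°.
Subsquare d=3, s=18: +3·0.0833333° lon, +18·0.0416667° lat → SW at lon -77.75°, lat 51.75°.
Cell spans 0.0833333° lon × 0.0416667° lat. NE corner is SW corner plus one full cell.
latitude 51.7917, longitude -77.6667.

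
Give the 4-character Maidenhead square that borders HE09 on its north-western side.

Longitude square 0; −1 → -1, wraps to 9, carry into field.
Longitude field H = 7; −1 → 6 = G.
Latitude square 9; +1 → 10, wraps to 0, carry into field.
Latitude field E = 4; +1 → 5 = F.

GF90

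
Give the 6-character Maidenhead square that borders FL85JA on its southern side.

Latitude subsquare a = 0; −1 → -1, wraps to 23 = x, carry into square.
Latitude square 5; −1 → 4.
The longitude characters are unchanged.

FL84jx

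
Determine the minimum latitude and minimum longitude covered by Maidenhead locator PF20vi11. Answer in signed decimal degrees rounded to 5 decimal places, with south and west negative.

-39.66250, 125.75833

Field P=15, F=5: +15·20° lon, +5·10° lat → SW at lon 120°, lat -40°.
Square 2, 0: +2·2° lon, +0·1° lat → SW at lon 124°, lat -40°.
Subsquare v=21, i=8: +21·0.0833333° lon, +8·0.0416667° lat → SW at lon 125.75°, lat -39.6667°.
Extended square 1, 1: +1·0.00833333° lon, +1·0.00416667° lat → SW at lon 125.758°, lat -39.6625°.
latitude -39.66250, longitude 125.75833.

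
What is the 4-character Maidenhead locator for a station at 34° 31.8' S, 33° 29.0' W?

HF35

Offset from 180°W / 90°S: lon 146.52°, lat 55.47°.
Field: lon ⌊146.52/20⌋ = 7 → H; lat ⌊55.47/10⌋ = 5 → F.
Square: lon ⌊6.52/2⌋ = 3; lat ⌊5.47/1⌋ = 5.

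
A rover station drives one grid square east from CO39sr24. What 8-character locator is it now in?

CO39sr34

Longitude extended square 2; +1 → 3.
The latitude characters are unchanged.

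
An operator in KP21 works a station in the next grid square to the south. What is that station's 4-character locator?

Latitude square 1; −1 → 0.
The longitude characters are unchanged.

KP20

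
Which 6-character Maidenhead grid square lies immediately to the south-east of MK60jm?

MK60kl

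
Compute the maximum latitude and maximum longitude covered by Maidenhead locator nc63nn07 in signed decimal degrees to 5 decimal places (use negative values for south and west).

-66.42500, 93.09167

Field N=13, C=2: +13·20° lon, +2·10° lat → SW at lon 80°, lat -70°.
Square 6, 3: +6·2° lon, +3·1° lat → SW at lon 92°, lat -67°.
Subsquare n=13, n=13: +13·0.0833333° lon, +13·0.0416667° lat → SW at lon 93.0833°, lat -66.4583°.
Extended square 0, 7: +0·0.00833333° lon, +7·0.00416667° lat → SW at lon 93.0833°, lat -66.4292°.
Cell spans 0.00833333° lon × 0.00416667° lat. NE corner is SW corner plus one full cell.
latitude -66.42500, longitude 93.09167.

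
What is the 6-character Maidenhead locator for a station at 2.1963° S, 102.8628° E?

OI17kt

Offset from 180°W / 90°S: lon 282.8628°, lat 87.8037°.
Field: lon ⌊282.8628/20⌋ = 14 → O; lat ⌊87.8037/10⌋ = 8 → I.
Square: lon ⌊2.8628/2⌋ = 1; lat ⌊7.8037/1⌋ = 7.
Subsquare: lon ⌊0.8628/0.0833333⌋ = 10 → k; lat ⌊0.8037/0.0416667⌋ = 19 → t.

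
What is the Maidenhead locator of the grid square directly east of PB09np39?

PB09np49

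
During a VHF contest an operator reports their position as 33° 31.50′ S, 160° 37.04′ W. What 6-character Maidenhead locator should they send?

AF96ql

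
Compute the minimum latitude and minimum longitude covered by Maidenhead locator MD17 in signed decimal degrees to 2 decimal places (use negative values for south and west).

Field M=12, D=3: +12·20° lon, +3·10° lat → SW at lon 60°, lat -60°.
Square 1, 7: +1·2° lon, +7·1° lat → SW at lon 62°, lat -53°.
latitude -53.00, longitude 62.00.

-53.00, 62.00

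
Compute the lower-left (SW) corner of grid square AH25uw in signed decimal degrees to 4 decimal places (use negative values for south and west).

Field A=0, H=7: +0·20° lon, +7·10° lat → SW at lon -180°, lat -20°.
Square 2, 5: +2·2° lon, +5·1° lat → SW at lon -176°, lat -15°.
Subsquare u=20, w=22: +20·0.0833333° lon, +22·0.0416667° lat → SW at lon -174.333°, lat -14.0833°.
latitude -14.0833, longitude -174.3333.

-14.0833, -174.3333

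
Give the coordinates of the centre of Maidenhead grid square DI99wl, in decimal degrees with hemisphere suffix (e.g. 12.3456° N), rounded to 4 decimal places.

0.5208° S, 100.1250° W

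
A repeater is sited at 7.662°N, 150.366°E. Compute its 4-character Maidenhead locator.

Offset from 180°W / 90°S: lon 330.37°, lat 97.66°.
Field: 330.37/20 → 16 → Q, 97.66/10 → 9 → J; chars QJ.
Square: 10.37/2 → 5, 7.66/1 → 7; chars 57.

QJ57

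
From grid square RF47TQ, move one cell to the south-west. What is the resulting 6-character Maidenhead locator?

RF47sp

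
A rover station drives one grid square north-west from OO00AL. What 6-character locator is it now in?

Longitude subsquare a = 0; −1 → -1, wraps to 23 = x, carry into square.
Longitude square 0; −1 → -1, wraps to 9, carry into field.
Longitude field O = 14; −1 → 13 = N.
Latitude subsquare l = 11; +1 → 12 = m.

NO90xm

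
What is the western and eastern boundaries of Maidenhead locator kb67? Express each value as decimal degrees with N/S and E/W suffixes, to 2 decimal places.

32.00° E, 34.00° E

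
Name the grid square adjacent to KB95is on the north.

Latitude subsquare s = 18; +1 → 19 = t.
The longitude characters are unchanged.

KB95it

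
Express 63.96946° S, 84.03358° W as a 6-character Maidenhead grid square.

EC76xa

Add 180° to longitude and 90° to latitude: 95.9664, 26.0305.
Field (20°×10°, letters A–R): lon ⌊95.9664/20⌋ = 4 → E; lat ⌊26.0305/10⌋ = 2 → C.
Square (2°×1°, digits 0–9): lon ⌊15.9664/2⌋ = 7; lat ⌊6.0305/1⌋ = 6.
Subsquare (5′×2.5′, letters a–x): lon ⌊1.9664/0.0833333⌋ = 23 → x; lat ⌊0.0305/0.0416667⌋ = 0 → a.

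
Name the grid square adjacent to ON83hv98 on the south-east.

ON83iv07

Longitude extended square 9; +1 → 10, wraps to 0, carry into subsquare.
Longitude subsquare h = 7; +1 → 8 = i.
Latitude extended square 8; −1 → 7.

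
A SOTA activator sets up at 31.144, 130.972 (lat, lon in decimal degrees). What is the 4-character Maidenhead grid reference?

PM51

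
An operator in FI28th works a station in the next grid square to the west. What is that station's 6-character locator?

Longitude subsquare t = 19; −1 → 18 = s.
The latitude characters are unchanged.

FI28sh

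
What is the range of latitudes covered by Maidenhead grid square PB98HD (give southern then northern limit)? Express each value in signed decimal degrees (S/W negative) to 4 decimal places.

Field P=15, B=1: +15·20° lon, +1·10° lat → SW at lon 120°, lat -80°.
Square 9, 8: +9·2° lon, +8·1° lat → SW at lon 138°, lat -72°.
Subsquare h=7, d=3: +7·0.0833333° lon, +3·0.0416667° lat → SW at lon 138.583°, lat -71.875°.
Cell spans 0.0833333° lon × 0.0416667° lat.
south -71.8750, north -71.8333.

-71.8750, -71.8333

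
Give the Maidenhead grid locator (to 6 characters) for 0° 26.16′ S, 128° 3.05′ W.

Offset from 180°W / 90°S: lon 51.9492°, lat 89.5640°.
Field: 51.9492/20 → 2 → C, 89.5640/10 → 8 → I; chars CI.
Square: 11.9492/2 → 5, 9.5640/1 → 9; chars 59.
Subsquare: 1.9492/0.0833333 → 23 → x, 0.5640/0.0416667 → 13 → n; chars xn.

CI59xn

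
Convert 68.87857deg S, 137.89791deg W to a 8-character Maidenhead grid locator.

Add 180° to longitude and 90° to latitude: 42.10209, 21.12143.
Field (20°×10°, letters A–R): lon ⌊42.10209/20⌋ = 2 → C; lat ⌊21.12143/10⌋ = 2 → C.
Square (2°×1°, digits 0–9): lon ⌊2.10209/2⌋ = 1; lat ⌊1.12143/1⌋ = 1.
Subsquare (5′×2.5′, letters a–x): lon ⌊0.10209/0.0833333⌋ = 1 → b; lat ⌊0.12143/0.0416667⌋ = 2 → c.
Extended square (30″×15″, digits 0–9): lon ⌊0.01876/0.00833333⌋ = 2; lat ⌊0.03810/0.00416667⌋ = 9.

CC11bc29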